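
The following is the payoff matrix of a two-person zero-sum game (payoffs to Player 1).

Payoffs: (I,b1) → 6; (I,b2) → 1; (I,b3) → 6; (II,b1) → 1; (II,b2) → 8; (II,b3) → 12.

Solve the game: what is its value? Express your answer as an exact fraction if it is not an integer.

Row minima: I → 1, II → 1; maximin = 1.
Column maxima: b1 → 6, b2 → 8, b3 → 12; minimax = 6.
1 ≠ 6, so there is no saddle point; optimal play is mixed.
b3 is strictly dominated by b2 (it gives Player 1 strictly more in every row), so Player 2 never plays it.
On the remaining 2×2 (I, II vs b1, b2):
Let Player 1 play I with probability p. Expected payoff against b1: 6p + 1(1−p) = 5p + 1; against b2: 1p + 8(1−p) = −7p + 8.
Setting these equal: 5p + 1 = −7p + 8 ⇒ 12p = 7 ⇒ p = 7/12, and the value is (5)·(7/12) + 1 = 47/12.
For Player 2: with q = P(b1), equating I's and II's payoffs gives 5q + 1 = −7q + 8 ⇒ q = 7/12.

47/12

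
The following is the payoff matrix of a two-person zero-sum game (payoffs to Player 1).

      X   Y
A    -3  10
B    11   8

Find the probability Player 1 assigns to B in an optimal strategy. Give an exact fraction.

13/16

Row minima: A → -3, B → 8; maximin = 8.
Column maxima: X → 11, Y → 10; minimax = 10.
8 ≠ 10, so there is no saddle point; optimal play is mixed.
Let Player 1 play A with probability p. Expected payoff against X: (-3)p + 11(1−p) = −14p + 11; against Y: 10p + 8(1−p) = 2p + 8.
Setting these equal: −14p + 11 = 2p + 8 ⇒ −16p = -3 ⇒ p = 3/16, and the value is (-14)·(3/16) + 11 = 67/8.
For Player 2: with q = P(X), equating A's and B's payoffs gives −13q + 10 = 3q + 8 ⇒ q = 1/8.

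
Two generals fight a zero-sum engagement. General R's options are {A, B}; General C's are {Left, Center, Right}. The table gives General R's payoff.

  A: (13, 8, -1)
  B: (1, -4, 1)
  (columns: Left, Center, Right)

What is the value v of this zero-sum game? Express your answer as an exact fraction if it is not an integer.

2/7

Row minima: A → -1, B → -4; maximin = -1.
Column maxima: Left → 13, Center → 8, Right → 1; minimax = 1.
-1 ≠ 1, so there is no saddle point; optimal play is mixed.
Left is strictly dominated by Center (it gives General R strictly more in every row), so General C never plays it.
On the remaining 2×2 (A, B vs Center, Right):
Let General R play A with probability p. Expected payoff against Center: 8p + (-4)(1−p) = 12p − 4; against Right: (-1)p + 1(1−p) = −2p + 1.
Setting these equal: 12p − 4 = −2p + 1 ⇒ 14p = 5 ⇒ p = 5/14, and the value is (12)·(5/14) − 4 = 2/7.
For General C: with q = P(Center), equating A's and B's payoffs gives 9q − 1 = −5q + 1 ⇒ q = 1/7.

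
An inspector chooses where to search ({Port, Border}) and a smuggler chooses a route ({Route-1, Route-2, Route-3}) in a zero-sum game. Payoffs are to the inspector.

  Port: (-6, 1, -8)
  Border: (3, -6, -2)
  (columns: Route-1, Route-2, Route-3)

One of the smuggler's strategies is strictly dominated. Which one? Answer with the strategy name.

Route-1

Route-3 holds the inspector's payoff strictly below Route-1 in every row: -8 < -6, -2 < 3.
So Route-1 is strictly dominated for the smuggler.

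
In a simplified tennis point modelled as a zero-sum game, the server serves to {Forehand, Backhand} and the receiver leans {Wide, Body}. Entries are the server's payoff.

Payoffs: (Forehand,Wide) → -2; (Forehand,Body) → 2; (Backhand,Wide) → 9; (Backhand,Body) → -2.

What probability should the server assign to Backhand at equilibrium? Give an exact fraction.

4/15

Row minima: Forehand → -2, Backhand → -2; maximin = -2.
Column maxima: Wide → 9, Body → 2; minimax = 2.
-2 ≠ 2, so there is no saddle point; optimal play is mixed.
Let the server play Forehand with probability p. Expected payoff against Wide: (-2)p + 9(1−p) = −11p + 9; against Body: 2p + (-2)(1−p) = 4p − 2.
Setting these equal: −11p + 9 = 4p − 2 ⇒ −15p = -11 ⇒ p = 11/15, and the value is (-11)·(11/15) + 9 = 14/15.
For the receiver: with q = P(Wide), equating Forehand's and Backhand's payoffs gives −4q + 2 = 11q − 2 ⇒ q = 4/15.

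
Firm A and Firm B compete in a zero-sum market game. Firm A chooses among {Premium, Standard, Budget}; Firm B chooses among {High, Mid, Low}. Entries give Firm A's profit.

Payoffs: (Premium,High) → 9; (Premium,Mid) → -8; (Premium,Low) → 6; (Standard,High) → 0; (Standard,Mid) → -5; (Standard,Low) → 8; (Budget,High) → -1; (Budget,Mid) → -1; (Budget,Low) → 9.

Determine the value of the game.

Row minima: Premium → -8, Standard → -5, Budget → -1; maximin = -1.
Column maxima: High → 9, Mid → -1, Low → 9; minimax = -1.
Since maximin = minimax = -1, there is a saddle point and the value is -1.

-1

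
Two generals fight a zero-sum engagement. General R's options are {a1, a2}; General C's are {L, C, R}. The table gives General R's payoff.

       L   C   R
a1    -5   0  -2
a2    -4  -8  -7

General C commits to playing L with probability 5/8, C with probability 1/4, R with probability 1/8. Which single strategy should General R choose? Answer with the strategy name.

a1

Expected payoff of a1: (5/8)·(-5) + (1/4)·0 + (1/8)·(-2) = -27/8.
Expected payoff of a2: (5/8)·(-4) + (1/4)·(-8) + (1/8)·(-7) = -43/8.
The largest is -27/8, so General R's best response is a1.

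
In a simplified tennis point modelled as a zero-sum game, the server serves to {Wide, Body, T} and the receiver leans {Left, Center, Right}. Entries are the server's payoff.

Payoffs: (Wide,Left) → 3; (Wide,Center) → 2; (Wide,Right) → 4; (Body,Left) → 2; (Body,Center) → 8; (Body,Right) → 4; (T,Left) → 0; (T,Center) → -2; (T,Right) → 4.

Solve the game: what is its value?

20/7

Row minima: Wide → 2, Body → 2, T → -2; maximin = 2.
Column maxima: Left → 3, Center → 8, Right → 4; minimax = 3.
2 ≠ 3, so there is no saddle point; optimal play is mixed.
Right is strictly dominated by Left (it gives the server strictly more in every row), so the receiver never plays it.
With Right eliminated, T is strictly dominated by Wide (Wide gives the server strictly more in every remaining column), so the server never plays it.
On the remaining 2×2 (Wide, Body vs Left, Center):
Let the server play Wide with probability p. Expected payoff against Left: 3p + 2(1−p) = p + 2; against Center: 2p + 8(1−p) = −6p + 8.
Setting these equal: p + 2 = −6p + 8 ⇒ 7p = 6 ⇒ p = 6/7, and the value is (1)·(6/7) + 2 = 20/7.
For the receiver: with q = P(Left), equating Wide's and Body's payoffs gives q + 2 = −6q + 8 ⇒ q = 6/7.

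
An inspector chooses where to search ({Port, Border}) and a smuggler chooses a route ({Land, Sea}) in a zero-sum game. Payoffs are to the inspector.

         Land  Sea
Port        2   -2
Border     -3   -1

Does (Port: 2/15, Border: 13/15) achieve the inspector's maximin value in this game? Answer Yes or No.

Against Land this mix gives (2/15)·2 + (13/15)·(-3) = -7/3.
Against Sea this mix gives (2/15)·(-2) + (13/15)·(-1) = -17/15.
The smuggler will play Land, holding the inspector to -7/3. Shifting weight toward the row that does better against Land would raise this floor (the equalizing mix achieves -4/3 against both Land and Sea), so the proposed strategy is not optimal.

No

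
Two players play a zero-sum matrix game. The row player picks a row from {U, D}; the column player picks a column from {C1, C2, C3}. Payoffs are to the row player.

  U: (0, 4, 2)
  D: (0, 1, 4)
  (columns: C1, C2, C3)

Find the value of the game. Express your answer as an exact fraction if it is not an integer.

0

Row minima: U → 0, D → 0; maximin = 0.
Column maxima: C1 → 0, C2 → 4, C3 → 4; minimax = 0.
Since maximin = minimax = 0, there is a saddle point and the value is 0.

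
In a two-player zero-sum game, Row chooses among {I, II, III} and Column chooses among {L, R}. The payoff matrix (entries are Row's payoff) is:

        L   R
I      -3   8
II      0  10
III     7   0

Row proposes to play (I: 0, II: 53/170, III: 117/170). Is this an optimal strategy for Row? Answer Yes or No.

Against L this mix gives (53/170)·0 + (117/170)·7 = 819/170.
Against R this mix gives (53/170)·10 + (117/170)·0 = 53/17.
Column will play R, holding Row to 53/17. Shifting weight toward the row that does better against R would raise this floor (the equalizing mix achieves 70/17 against both R and L), so the proposed strategy is not optimal.

No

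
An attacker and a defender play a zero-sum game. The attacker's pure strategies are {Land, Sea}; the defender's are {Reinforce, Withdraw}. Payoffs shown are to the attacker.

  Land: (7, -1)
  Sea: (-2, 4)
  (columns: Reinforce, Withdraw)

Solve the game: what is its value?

Row minima: Land → -1, Sea → -2; maximin = -1.
Column maxima: Reinforce → 7, Withdraw → 4; minimax = 4.
-1 ≠ 4, so there is no saddle point; optimal play is mixed.
Let the attacker play Land with probability p. Expected payoff against Reinforce: 7p + (-2)(1−p) = 9p − 2; against Withdraw: (-1)p + 4(1−p) = −5p + 4.
Setting these equal: 9p − 2 = −5p + 4 ⇒ 14p = 6 ⇒ p = 3/7, and the value is (9)·(3/7) − 2 = 13/7.
For the defender: with q = P(Reinforce), equating Land's and Sea's payoffs gives 8q − 1 = −6q + 4 ⇒ q = 5/14.

13/7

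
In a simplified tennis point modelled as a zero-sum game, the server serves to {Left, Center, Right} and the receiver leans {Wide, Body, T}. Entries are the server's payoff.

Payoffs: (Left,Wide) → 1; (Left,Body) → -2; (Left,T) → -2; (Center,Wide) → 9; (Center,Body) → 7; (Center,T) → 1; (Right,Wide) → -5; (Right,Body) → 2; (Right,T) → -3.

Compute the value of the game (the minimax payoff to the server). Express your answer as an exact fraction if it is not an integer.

1

Row minima: Left → -2, Center → 1, Right → -5; maximin = 1.
Column maxima: Wide → 9, Body → 7, T → 1; minimax = 1.
Since maximin = minimax = 1, there is a saddle point and the value is 1.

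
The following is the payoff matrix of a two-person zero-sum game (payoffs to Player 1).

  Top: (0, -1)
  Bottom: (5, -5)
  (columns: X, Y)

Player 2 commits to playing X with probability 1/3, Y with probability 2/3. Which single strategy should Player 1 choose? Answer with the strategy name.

Expected payoff of Top: (1/3)·0 + (2/3)·(-1) = -2/3.
Expected payoff of Bottom: (1/3)·5 + (2/3)·(-5) = -5/3.
The largest is -2/3, so Player 1's best response is Top.

Top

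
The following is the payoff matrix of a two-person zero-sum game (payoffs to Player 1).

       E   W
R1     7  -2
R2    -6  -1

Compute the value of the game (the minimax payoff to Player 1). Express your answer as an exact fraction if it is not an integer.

-19/14

Row minima: R1 → -2, R2 → -6; maximin = -2.
Column maxima: E → 7, W → -1; minimax = -1.
-2 ≠ -1, so there is no saddle point; optimal play is mixed.
Let Player 1 play R1 with probability p. Expected payoff against E: 7p + (-6)(1−p) = 13p − 6; against W: (-2)p + (-1)(1−p) = −p − 1.
Setting these equal: 13p − 6 = −p − 1 ⇒ 14p = 5 ⇒ p = 5/14, and the value is (13)·(5/14) − 6 = -19/14.
For Player 2: with q = P(E), equating R1's and R2's payoffs gives 9q − 2 = −5q − 1 ⇒ q = 1/14.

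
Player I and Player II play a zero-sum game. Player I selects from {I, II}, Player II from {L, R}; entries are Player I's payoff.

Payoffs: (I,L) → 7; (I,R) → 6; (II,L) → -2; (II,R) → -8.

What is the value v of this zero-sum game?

Row minima: I → 6, II → -8; maximin = 6.
Column maxima: L → 7, R → 6; minimax = 6.
Since maximin = minimax = 6, there is a saddle point and the value is 6.

6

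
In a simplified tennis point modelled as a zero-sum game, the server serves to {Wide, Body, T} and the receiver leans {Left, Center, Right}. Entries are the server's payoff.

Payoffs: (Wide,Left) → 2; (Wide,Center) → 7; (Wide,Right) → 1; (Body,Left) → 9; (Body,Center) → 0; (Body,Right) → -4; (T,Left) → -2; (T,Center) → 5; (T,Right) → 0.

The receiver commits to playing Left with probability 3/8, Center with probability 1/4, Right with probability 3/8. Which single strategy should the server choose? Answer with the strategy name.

Expected payoff of Wide: (3/8)·2 + (1/4)·7 + (3/8)·1 = 23/8.
Expected payoff of Body: (3/8)·9 + (1/4)·0 + (3/8)·(-4) = 15/8.
Expected payoff of T: (3/8)·(-2) + (1/4)·5 + (3/8)·0 = 1/2.
The largest is 23/8, so the server's best response is Wide.

Wide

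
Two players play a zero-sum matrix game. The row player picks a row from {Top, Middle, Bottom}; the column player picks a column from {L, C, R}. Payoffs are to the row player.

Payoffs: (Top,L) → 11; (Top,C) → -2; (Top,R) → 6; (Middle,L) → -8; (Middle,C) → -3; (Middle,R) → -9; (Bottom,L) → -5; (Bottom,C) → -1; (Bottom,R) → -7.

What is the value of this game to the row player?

-10/7

Row minima: Top → -2, Middle → -9, Bottom → -7; maximin = -2.
Column maxima: L → 11, C → -1, R → 6; minimax = -1.
-2 ≠ -1, so there is no saddle point; optimal play is mixed.
Middle is strictly dominated by Top, so the row player never plays it.
L is strictly dominated by R (it gives the row player strictly more in every row), so the column player never plays it.
On the remaining 2×2 (Top, Bottom vs C, R):
Let the row player play Top with probability p. Expected payoff against C: (-2)p + (-1)(1−p) = −p − 1; against R: 6p + (-7)(1−p) = 13p − 7.
Setting these equal: −p − 1 = 13p − 7 ⇒ −14p = -6 ⇒ p = 3/7, and the value is (-1)·(3/7) − 1 = -10/7.
For the column player: with q = P(C), equating Top's and Bottom's payoffs gives −8q + 6 = 6q − 7 ⇒ q = 13/14.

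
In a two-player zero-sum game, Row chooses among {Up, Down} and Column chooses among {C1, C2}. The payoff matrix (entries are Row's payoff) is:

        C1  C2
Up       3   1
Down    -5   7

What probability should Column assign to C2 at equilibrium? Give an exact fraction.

4/7

Row minima: Up → 1, Down → -5; maximin = 1.
Column maxima: C1 → 3, C2 → 7; minimax = 3.
1 ≠ 3, so there is no saddle point; optimal play is mixed.
Let Row play Up with probability p. Expected payoff against C1: 3p + (-5)(1−p) = 8p − 5; against C2: 1p + 7(1−p) = −6p + 7.
Setting these equal: 8p − 5 = −6p + 7 ⇒ 14p = 12 ⇒ p = 6/7, and the value is (8)·(6/7) − 5 = 13/7.
For Column: with q = P(C1), equating Up's and Down's payoffs gives 2q + 1 = −12q + 7 ⇒ q = 3/7.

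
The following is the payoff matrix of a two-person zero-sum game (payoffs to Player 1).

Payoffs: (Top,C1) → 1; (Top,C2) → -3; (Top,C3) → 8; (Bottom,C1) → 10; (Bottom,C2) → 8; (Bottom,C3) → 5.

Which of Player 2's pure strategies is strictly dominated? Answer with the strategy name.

C1

C2 holds Player 1's payoff strictly below C1 in every row: -3 < 1, 8 < 10.
So C1 is strictly dominated for Player 2.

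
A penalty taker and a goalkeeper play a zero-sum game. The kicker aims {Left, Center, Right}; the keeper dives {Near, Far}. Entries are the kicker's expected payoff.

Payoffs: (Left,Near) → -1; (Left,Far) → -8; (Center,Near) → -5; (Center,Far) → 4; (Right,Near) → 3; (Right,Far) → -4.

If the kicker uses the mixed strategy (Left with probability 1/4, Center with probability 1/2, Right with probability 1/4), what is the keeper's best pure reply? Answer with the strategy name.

If the keeper plays Near, the kicker's expected payoff is (1/4)·(-1) + (1/2)·(-5) + (1/4)·3 = -2.
If the keeper plays Far, the kicker's expected payoff is (1/4)·(-8) + (1/2)·4 + (1/4)·(-4) = -1.
The keeper minimizes the kicker's payoff; the smallest is -2, so the best response is Near.

Near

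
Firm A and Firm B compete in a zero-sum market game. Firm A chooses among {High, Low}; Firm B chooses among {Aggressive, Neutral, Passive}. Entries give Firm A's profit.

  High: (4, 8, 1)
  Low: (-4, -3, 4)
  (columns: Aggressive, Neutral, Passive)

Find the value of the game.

20/11

Row minima: High → 1, Low → -4; maximin = 1.
Column maxima: Aggressive → 4, Neutral → 8, Passive → 4; minimax = 4.
1 ≠ 4, so there is no saddle point; optimal play is mixed.
Neutral is strictly dominated by Aggressive (it gives Firm A strictly more in every row), so Firm B never plays it.
On the remaining 2×2 (High, Low vs Aggressive, Passive):
Let Firm A play High with probability p. Expected payoff against Aggressive: 4p + (-4)(1−p) = 8p − 4; against Passive: 1p + 4(1−p) = −3p + 4.
Setting these equal: 8p − 4 = −3p + 4 ⇒ 11p = 8 ⇒ p = 8/11, and the value is (8)·(8/11) − 4 = 20/11.
For Firm B: with q = P(Aggressive), equating High's and Low's payoffs gives 3q + 1 = −8q + 4 ⇒ q = 3/11.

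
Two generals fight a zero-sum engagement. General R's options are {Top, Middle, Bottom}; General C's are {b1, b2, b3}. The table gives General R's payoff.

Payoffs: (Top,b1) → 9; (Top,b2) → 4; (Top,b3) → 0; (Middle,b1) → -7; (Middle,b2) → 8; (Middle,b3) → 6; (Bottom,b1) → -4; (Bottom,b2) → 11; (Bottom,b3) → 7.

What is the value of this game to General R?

Row minima: Top → 0, Middle → -7, Bottom → -4; maximin = 0.
Column maxima: b1 → 9, b2 → 11, b3 → 7; minimax = 7.
0 ≠ 7, so there is no saddle point; optimal play is mixed.
Middle is strictly dominated by Bottom, so General R never plays it.
b2 is strictly dominated by b3 (it gives General R strictly more in every row), so General C never plays it.
On the remaining 2×2 (Top, Bottom vs b1, b3):
Let General R play Top with probability p. Expected payoff against b1: 9p + (-4)(1−p) = 13p − 4; against b3: 0p + 7(1−p) = −7p + 7.
Setting these equal: 13p − 4 = −7p + 7 ⇒ 20p = 11 ⇒ p = 11/20, and the value is (13)·(11/20) − 4 = 63/20.
For General C: with q = P(b1), equating Top's and Bottom's payoffs gives 9q = −11q + 7 ⇒ q = 7/20.

63/20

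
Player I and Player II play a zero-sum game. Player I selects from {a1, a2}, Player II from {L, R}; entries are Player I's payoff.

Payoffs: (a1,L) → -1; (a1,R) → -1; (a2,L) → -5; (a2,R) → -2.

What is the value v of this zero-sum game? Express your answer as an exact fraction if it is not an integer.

-1

Row minima: a1 → -1, a2 → -5; maximin = -1.
Column maxima: L → -1, R → -1; minimax = -1.
Since maximin = minimax = -1, there is a saddle point and the value is -1.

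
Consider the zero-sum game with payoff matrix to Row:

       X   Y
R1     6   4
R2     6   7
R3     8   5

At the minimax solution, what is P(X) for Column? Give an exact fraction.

1/2

Row minima: R1 → 4, R2 → 6, R3 → 5; maximin = 6.
Column maxima: X → 8, Y → 7; minimax = 7.
6 ≠ 7, so there is no saddle point; optimal play is mixed.
R1 is strictly dominated by R3, so Row never plays it.
On the remaining 2×2 (R2, R3 vs X, Y):
Let Row play R2 with probability p. Expected payoff against X: 6p + 8(1−p) = −2p + 8; against Y: 7p + 5(1−p) = 2p + 5.
Setting these equal: −2p + 8 = 2p + 5 ⇒ −4p = -3 ⇒ p = 3/4, and the value is (-2)·(3/4) + 8 = 13/2.
For Column: with q = P(X), equating R2's and R3's payoffs gives −q + 7 = 3q + 5 ⇒ q = 1/2.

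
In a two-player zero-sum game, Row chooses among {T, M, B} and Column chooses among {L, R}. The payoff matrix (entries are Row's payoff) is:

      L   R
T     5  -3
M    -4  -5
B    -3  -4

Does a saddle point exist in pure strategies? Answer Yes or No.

Row minima: T → -3, M → -5, B → -4; maximin = -3.
Column maxima: L → 5, R → -3; minimax = -3.
maximin = minimax = -3, so a saddle point exists.

Yes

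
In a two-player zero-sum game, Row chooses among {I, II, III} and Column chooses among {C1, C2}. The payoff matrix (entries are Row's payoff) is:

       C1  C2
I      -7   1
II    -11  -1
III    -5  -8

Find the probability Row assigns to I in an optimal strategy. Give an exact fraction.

3/11

Row minima: I → -7, II → -11, III → -8; maximin = -7.
Column maxima: C1 → -5, C2 → 1; minimax = -5.
-7 ≠ -5, so there is no saddle point; optimal play is mixed.
II is strictly dominated by I, so Row never plays it.
On the remaining 2×2 (I, III vs C1, C2):
Let Row play I with probability p. Expected payoff against C1: (-7)p + (-5)(1−p) = −2p − 5; against C2: 1p + (-8)(1−p) = 9p − 8.
Setting these equal: −2p − 5 = 9p − 8 ⇒ −11p = -3 ⇒ p = 3/11, and the value is (-2)·(3/11) − 5 = -61/11.
For Column: with q = P(C1), equating I's and III's payoffs gives −8q + 1 = 3q − 8 ⇒ q = 9/11.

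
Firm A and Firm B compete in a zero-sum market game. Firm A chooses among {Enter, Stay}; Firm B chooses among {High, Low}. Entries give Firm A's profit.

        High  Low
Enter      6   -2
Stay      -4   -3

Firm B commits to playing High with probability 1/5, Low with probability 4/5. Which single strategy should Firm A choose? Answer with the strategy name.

Expected payoff of Enter: (1/5)·6 + (4/5)·(-2) = -2/5.
Expected payoff of Stay: (1/5)·(-4) + (4/5)·(-3) = -16/5.
The largest is -2/5, so Firm A's best response is Enter.

Enter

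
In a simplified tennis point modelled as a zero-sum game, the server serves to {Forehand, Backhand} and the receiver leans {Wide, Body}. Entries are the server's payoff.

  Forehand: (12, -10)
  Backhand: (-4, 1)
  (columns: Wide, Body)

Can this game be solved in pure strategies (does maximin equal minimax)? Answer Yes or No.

No

Row minima: Forehand → -10, Backhand → -4; maximin = -4.
Column maxima: Wide → 12, Body → 1; minimax = 1.
-4 ≠ 1, so no pure-strategy equilibrium exists.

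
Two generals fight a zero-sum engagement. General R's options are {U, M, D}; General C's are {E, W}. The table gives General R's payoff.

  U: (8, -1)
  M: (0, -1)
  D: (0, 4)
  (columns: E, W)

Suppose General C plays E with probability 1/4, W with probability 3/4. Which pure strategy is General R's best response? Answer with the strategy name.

Expected payoff of U: (1/4)·8 + (3/4)·(-1) = 5/4.
Expected payoff of M: (1/4)·0 + (3/4)·(-1) = -3/4.
Expected payoff of D: (1/4)·0 + (3/4)·4 = 3.
The largest is 3, so General R's best response is D.

D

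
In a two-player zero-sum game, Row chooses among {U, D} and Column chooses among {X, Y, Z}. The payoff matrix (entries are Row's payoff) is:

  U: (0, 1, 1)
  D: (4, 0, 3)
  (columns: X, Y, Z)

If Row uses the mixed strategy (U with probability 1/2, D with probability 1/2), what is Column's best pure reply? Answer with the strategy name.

Y

If Column plays X, Row's expected payoff is (1/2)·0 + (1/2)·4 = 2.
If Column plays Y, Row's expected payoff is (1/2)·1 + (1/2)·0 = 1/2.
If Column plays Z, Row's expected payoff is (1/2)·1 + (1/2)·3 = 2.
Column minimizes Row's payoff; the smallest is 1/2, so the best response is Y.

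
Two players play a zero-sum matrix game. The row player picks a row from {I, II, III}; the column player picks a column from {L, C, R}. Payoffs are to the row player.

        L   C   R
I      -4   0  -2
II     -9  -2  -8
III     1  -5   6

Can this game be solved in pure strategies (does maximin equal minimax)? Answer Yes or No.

Row minima: I → -4, II → -9, III → -5; maximin = -4.
Column maxima: L → 1, C → 0, R → 6; minimax = 0.
-4 ≠ 0, so no pure-strategy equilibrium exists.

No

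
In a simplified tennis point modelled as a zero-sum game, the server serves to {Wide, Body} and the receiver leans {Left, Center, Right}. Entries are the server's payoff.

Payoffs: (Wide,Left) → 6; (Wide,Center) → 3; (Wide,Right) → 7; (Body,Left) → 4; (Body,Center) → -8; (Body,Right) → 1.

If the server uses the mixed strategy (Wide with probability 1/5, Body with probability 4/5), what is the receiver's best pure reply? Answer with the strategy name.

If the receiver plays Left, the server's expected payoff is (1/5)·6 + (4/5)·4 = 22/5.
If the receiver plays Center, the server's expected payoff is (1/5)·3 + (4/5)·(-8) = -29/5.
If the receiver plays Right, the server's expected payoff is (1/5)·7 + (4/5)·1 = 11/5.
The receiver minimizes the server's payoff; the smallest is -29/5, so the best response is Center.

Center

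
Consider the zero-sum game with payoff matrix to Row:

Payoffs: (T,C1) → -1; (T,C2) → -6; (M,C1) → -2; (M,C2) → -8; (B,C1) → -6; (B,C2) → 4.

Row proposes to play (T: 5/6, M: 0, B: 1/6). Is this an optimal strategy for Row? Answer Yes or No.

Against C1 this mix gives (5/6)·(-1) + (1/6)·(-6) = -11/6.
Against C2 this mix gives (5/6)·(-6) + (1/6)·4 = -13/3.
Column will play C2, holding Row to -13/3. Shifting weight toward the row that does better against C2 would raise this floor (the equalizing mix achieves -8/3 against both C2 and C1), so the proposed strategy is not optimal.

No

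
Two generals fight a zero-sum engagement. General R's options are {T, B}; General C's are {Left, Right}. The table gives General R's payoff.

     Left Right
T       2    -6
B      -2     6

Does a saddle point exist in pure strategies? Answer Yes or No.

No

Row minima: T → -6, B → -2; maximin = -2.
Column maxima: Left → 2, Right → 6; minimax = 2.
-2 ≠ 2, so no pure-strategy equilibrium exists.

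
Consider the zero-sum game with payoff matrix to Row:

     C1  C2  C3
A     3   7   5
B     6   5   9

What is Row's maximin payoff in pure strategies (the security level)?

5

Row minima: A → 3, B → 5.
The best of these is 5.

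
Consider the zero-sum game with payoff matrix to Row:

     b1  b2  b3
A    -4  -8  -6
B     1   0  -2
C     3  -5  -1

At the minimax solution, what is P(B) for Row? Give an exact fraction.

Row minima: A → -8, B → -2, C → -5; maximin = -2.
Column maxima: b1 → 3, b2 → 0, b3 → -1; minimax = -1.
-2 ≠ -1, so there is no saddle point; optimal play is mixed.
A is strictly dominated by B, so Row never plays it.
b1 is strictly dominated by b2 (it gives Row strictly more in every row), so Column never plays it.
On the remaining 2×2 (B, C vs b2, b3):
Let Row play B with probability p. Expected payoff against b2: 0p + (-5)(1−p) = 5p − 5; against b3: (-2)p + (-1)(1−p) = −p − 1.
Setting these equal: 5p − 5 = −p − 1 ⇒ 6p = 4 ⇒ p = 2/3, and the value is (5)·(2/3) − 5 = -5/3.
For Column: with q = P(b2), equating B's and C's payoffs gives 2q − 2 = −4q − 1 ⇒ q = 1/6.

2/3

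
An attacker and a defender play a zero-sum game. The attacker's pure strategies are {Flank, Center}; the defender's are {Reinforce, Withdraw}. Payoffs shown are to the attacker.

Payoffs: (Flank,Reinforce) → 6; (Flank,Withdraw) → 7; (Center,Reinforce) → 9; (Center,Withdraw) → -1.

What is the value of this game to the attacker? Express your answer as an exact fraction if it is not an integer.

69/11

Row minima: Flank → 6, Center → -1; maximin = 6.
Column maxima: Reinforce → 9, Withdraw → 7; minimax = 7.
6 ≠ 7, so there is no saddle point; optimal play is mixed.
Let the attacker play Flank with probability p. Expected payoff against Reinforce: 6p + 9(1−p) = −3p + 9; against Withdraw: 7p + (-1)(1−p) = 8p − 1.
Setting these equal: −3p + 9 = 8p − 1 ⇒ −11p = -10 ⇒ p = 10/11, and the value is (-3)·(10/11) + 9 = 69/11.
For the defender: with q = P(Reinforce), equating Flank's and Center's payoffs gives −q + 7 = 10q − 1 ⇒ q = 8/11.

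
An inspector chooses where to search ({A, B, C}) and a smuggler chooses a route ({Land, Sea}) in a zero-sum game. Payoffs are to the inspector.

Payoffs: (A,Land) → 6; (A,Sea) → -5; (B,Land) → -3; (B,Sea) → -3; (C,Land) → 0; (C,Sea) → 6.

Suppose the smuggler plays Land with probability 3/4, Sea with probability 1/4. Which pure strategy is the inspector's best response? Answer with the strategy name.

A

Expected payoff of A: (3/4)·6 + (1/4)·(-5) = 13/4.
Expected payoff of B: (3/4)·(-3) + (1/4)·(-3) = -3.
Expected payoff of C: (3/4)·0 + (1/4)·6 = 3/2.
The largest is 13/4, so the inspector's best response is A.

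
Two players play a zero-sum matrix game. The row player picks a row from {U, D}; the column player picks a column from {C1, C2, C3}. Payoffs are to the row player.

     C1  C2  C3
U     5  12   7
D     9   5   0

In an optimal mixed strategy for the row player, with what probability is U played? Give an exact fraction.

9/11

Row minima: U → 5, D → 0; maximin = 5.
Column maxima: C1 → 9, C2 → 12, C3 → 7; minimax = 7.
5 ≠ 7, so there is no saddle point; optimal play is mixed.
C2 is strictly dominated by C3 (it gives the row player strictly more in every row), so the column player never plays it.
On the remaining 2×2 (U, D vs C1, C3):
Let the row player play U with probability p. Expected payoff against C1: 5p + 9(1−p) = −4p + 9; against C3: 7p + 0(1−p) = 7p.
Setting these equal: −4p + 9 = 7p ⇒ −11p = -9 ⇒ p = 9/11, and the value is (-4)·(9/11) + 9 = 63/11.
For the column player: with q = P(C1), equating U's and D's payoffs gives −2q + 7 = 9q ⇒ q = 7/11.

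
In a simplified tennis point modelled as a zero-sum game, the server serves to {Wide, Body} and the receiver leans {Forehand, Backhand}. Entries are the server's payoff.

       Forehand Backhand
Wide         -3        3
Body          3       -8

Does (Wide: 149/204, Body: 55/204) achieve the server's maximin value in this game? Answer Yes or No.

No

Against Forehand this mix gives (149/204)·(-3) + (55/204)·3 = -47/34.
Against Backhand this mix gives (149/204)·3 + (55/204)·(-8) = 7/204.
The receiver will play Forehand, holding the server to -47/34. Shifting weight toward the row that does better against Forehand would raise this floor (the equalizing mix achieves -15/17 against both Forehand and Backhand), so the proposed strategy is not optimal.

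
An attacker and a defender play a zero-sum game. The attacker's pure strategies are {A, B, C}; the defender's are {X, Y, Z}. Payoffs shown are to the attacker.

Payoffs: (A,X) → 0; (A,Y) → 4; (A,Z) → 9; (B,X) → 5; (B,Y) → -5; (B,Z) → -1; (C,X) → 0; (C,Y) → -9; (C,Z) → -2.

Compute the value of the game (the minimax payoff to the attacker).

10/7

Row minima: A → 0, B → -5, C → -9; maximin = 0.
Column maxima: X → 5, Y → 4, Z → 9; minimax = 4.
0 ≠ 4, so there is no saddle point; optimal play is mixed.
C is strictly dominated by B, so the attacker never plays it.
Z is strictly dominated by Y (it gives the attacker strictly more in every row), so the defender never plays it.
On the remaining 2×2 (A, B vs X, Y):
Let the attacker play A with probability p. Expected payoff against X: 0p + 5(1−p) = −5p + 5; against Y: 4p + (-5)(1−p) = 9p − 5.
Setting these equal: −5p + 5 = 9p − 5 ⇒ −14p = -10 ⇒ p = 5/7, and the value is (-5)·(5/7) + 5 = 10/7.
For the defender: with q = P(X), equating A's and B's payoffs gives −4q + 4 = 10q − 5 ⇒ q = 9/14.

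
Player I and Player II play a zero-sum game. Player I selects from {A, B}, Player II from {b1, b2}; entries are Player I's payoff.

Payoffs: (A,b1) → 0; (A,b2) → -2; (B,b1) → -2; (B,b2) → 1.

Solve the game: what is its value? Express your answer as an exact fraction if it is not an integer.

Row minima: A → -2, B → -2; maximin = -2.
Column maxima: b1 → 0, b2 → 1; minimax = 0.
-2 ≠ 0, so there is no saddle point; optimal play is mixed.
Let Player I play A with probability p. Expected payoff against b1: 0p + (-2)(1−p) = 2p − 2; against b2: (-2)p + 1(1−p) = −3p + 1.
Setting these equal: 2p − 2 = −3p + 1 ⇒ 5p = 3 ⇒ p = 3/5, and the value is (2)·(3/5) − 2 = -4/5.
For Player II: with q = P(b1), equating A's and B's payoffs gives 2q − 2 = −3q + 1 ⇒ q = 3/5.

-4/5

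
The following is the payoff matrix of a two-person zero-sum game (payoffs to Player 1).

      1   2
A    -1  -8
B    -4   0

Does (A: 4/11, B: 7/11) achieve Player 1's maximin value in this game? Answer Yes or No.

Against 1 this mix gives (4/11)·(-1) + (7/11)·(-4) = -32/11.
Against 2 this mix gives (4/11)·(-8) + (7/11)·0 = -32/11.
All of Player 2's active replies (1, 2) yield -32/11, and no column does worse for Player 1. The mix makes Player 2 indifferent and guarantees -32/11, so it is optimal.

Yes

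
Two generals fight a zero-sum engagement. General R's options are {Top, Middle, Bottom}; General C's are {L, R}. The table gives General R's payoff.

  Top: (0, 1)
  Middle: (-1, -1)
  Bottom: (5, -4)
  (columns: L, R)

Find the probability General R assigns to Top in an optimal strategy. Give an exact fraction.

9/10

Row minima: Top → 0, Middle → -1, Bottom → -4; maximin = 0.
Column maxima: L → 5, R → 1; minimax = 1.
0 ≠ 1, so there is no saddle point; optimal play is mixed.
Middle is strictly dominated by Top, so General R never plays it.
On the remaining 2×2 (Top, Bottom vs L, R):
Let General R play Top with probability p. Expected payoff against L: 0p + 5(1−p) = −5p + 5; against R: 1p + (-4)(1−p) = 5p − 4.
Setting these equal: −5p + 5 = 5p − 4 ⇒ −10p = -9 ⇒ p = 9/10, and the value is (-5)·(9/10) + 5 = 1/2.
For General C: with q = P(L), equating Top's and Bottom's payoffs gives −q + 1 = 9q − 4 ⇒ q = 1/2.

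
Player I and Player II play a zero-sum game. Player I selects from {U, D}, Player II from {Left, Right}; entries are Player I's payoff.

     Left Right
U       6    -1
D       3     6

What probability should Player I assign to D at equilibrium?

7/10

Row minima: U → -1, D → 3; maximin = 3.
Column maxima: Left → 6, Right → 6; minimax = 6.
3 ≠ 6, so there is no saddle point; optimal play is mixed.
Let Player I play U with probability p. Expected payoff against Left: 6p + 3(1−p) = 3p + 3; against Right: (-1)p + 6(1−p) = −7p + 6.
Setting these equal: 3p + 3 = −7p + 6 ⇒ 10p = 3 ⇒ p = 3/10, and the value is (3)·(3/10) + 3 = 39/10.
For Player II: with q = P(Left), equating U's and D's payoffs gives 7q − 1 = −3q + 6 ⇒ q = 7/10.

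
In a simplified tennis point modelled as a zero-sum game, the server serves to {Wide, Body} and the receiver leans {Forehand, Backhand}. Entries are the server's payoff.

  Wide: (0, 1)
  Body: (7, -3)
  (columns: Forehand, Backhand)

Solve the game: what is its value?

7/11

Row minima: Wide → 0, Body → -3; maximin = 0.
Column maxima: Forehand → 7, Backhand → 1; minimax = 1.
0 ≠ 1, so there is no saddle point; optimal play is mixed.
Let the server play Wide with probability p. Expected payoff against Forehand: 0p + 7(1−p) = −7p + 7; against Backhand: 1p + (-3)(1−p) = 4p − 3.
Setting these equal: −7p + 7 = 4p − 3 ⇒ −11p = -10 ⇒ p = 10/11, and the value is (-7)·(10/11) + 7 = 7/11.
For the receiver: with q = P(Forehand), equating Wide's and Body's payoffs gives −q + 1 = 10q − 3 ⇒ q = 4/11.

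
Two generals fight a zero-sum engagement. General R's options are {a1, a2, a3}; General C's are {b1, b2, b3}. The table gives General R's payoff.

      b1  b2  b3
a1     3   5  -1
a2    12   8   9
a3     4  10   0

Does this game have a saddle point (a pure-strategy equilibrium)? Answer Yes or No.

No

Row minima: a1 → -1, a2 → 8, a3 → 0; maximin = 8.
Column maxima: b1 → 12, b2 → 10, b3 → 9; minimax = 9.
8 ≠ 9, so no pure-strategy equilibrium exists.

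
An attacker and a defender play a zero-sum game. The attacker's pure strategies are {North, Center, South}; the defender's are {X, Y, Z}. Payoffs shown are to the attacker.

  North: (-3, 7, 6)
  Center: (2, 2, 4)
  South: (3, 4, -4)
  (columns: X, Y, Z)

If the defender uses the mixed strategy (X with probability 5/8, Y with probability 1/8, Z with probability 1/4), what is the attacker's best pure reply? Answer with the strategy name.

Center

Expected payoff of North: (5/8)·(-3) + (1/8)·7 + (1/4)·6 = 1/2.
Expected payoff of Center: (5/8)·2 + (1/8)·2 + (1/4)·4 = 5/2.
Expected payoff of South: (5/8)·3 + (1/8)·4 + (1/4)·(-4) = 11/8.
The largest is 5/2, so the attacker's best response is Center.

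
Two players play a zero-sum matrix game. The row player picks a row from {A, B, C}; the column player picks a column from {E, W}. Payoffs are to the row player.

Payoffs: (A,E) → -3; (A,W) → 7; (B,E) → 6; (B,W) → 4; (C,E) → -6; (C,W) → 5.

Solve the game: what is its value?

Row minima: A → -3, B → 4, C → -6; maximin = 4.
Column maxima: E → 6, W → 7; minimax = 6.
4 ≠ 6, so there is no saddle point; optimal play is mixed.
C is strictly dominated by A, so the row player never plays it.
On the remaining 2×2 (A, B vs E, W):
Let the row player play A with probability p. Expected payoff against E: (-3)p + 6(1−p) = −9p + 6; against W: 7p + 4(1−p) = 3p + 4.
Setting these equal: −9p + 6 = 3p + 4 ⇒ −12p = -2 ⇒ p = 1/6, and the value is (-9)·(1/6) + 6 = 9/2.
For the column player: with q = P(E), equating A's and B's payoffs gives −10q + 7 = 2q + 4 ⇒ q = 1/4.

9/2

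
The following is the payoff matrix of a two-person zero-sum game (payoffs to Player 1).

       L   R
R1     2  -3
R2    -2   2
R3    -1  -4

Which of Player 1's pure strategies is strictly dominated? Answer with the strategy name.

R1 gives a strictly higher payoff than R3 against every column: 2 > -1, -3 > -4.
So R3 is strictly dominated and Player 1 never plays it.

R3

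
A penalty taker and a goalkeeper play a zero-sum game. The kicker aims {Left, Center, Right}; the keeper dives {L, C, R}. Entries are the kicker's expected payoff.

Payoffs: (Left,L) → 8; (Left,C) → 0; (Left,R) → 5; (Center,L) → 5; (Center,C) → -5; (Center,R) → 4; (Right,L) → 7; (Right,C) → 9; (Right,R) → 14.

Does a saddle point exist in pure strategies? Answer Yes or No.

No

Row minima: Left → 0, Center → -5, Right → 7; maximin = 7.
Column maxima: L → 8, C → 9, R → 14; minimax = 8.
7 ≠ 8, so no pure-strategy equilibrium exists.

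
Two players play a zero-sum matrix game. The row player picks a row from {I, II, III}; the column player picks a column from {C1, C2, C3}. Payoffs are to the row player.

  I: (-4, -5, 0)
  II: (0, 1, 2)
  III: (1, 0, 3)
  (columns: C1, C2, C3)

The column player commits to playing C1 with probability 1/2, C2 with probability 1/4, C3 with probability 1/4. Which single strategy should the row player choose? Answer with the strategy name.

Expected payoff of I: (1/2)·(-4) + (1/4)·(-5) + (1/4)·0 = -13/4.
Expected payoff of II: (1/2)·0 + (1/4)·1 + (1/4)·2 = 3/4.
Expected payoff of III: (1/2)·1 + (1/4)·0 + (1/4)·3 = 5/4.
The largest is 5/4, so the row player's best response is III.

III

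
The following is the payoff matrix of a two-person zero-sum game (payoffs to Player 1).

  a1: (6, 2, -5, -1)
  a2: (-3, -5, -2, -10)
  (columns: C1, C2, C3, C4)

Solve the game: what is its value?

Row minima: a1 → -5, a2 → -10; maximin = -5.
Column maxima: C1 → 6, C2 → 2, C3 → -2, C4 → -1; minimax = -2.
-5 ≠ -2, so there is no saddle point; optimal play is mixed.
C1 is strictly dominated by C2 (it gives Player 1 strictly more in every row), so Player 2 never plays it.
C2 is strictly dominated by C4 (it gives Player 1 strictly more in every row), so Player 2 never plays it.
On the remaining 2×2 (a1, a2 vs C3, C4):
Let Player 1 play a1 with probability p. Expected payoff against C3: (-5)p + (-2)(1−p) = −3p − 2; against C4: (-1)p + (-10)(1−p) = 9p − 10.
Setting these equal: −3p − 2 = 9p − 10 ⇒ −12p = -8 ⇒ p = 2/3, and the value is (-3)·(2/3) − 2 = -4.
For Player 2: with q = P(C3), equating a1's and a2's payoffs gives −4q − 1 = 8q − 10 ⇒ q = 3/4.

-4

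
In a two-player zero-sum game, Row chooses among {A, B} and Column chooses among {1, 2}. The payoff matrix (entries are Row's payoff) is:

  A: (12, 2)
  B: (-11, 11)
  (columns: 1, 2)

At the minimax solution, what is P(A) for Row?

11/16

Row minima: A → 2, B → -11; maximin = 2.
Column maxima: 1 → 12, 2 → 11; minimax = 11.
2 ≠ 11, so there is no saddle point; optimal play is mixed.
Let Row play A with probability p. Expected payoff against 1: 12p + (-11)(1−p) = 23p − 11; against 2: 2p + 11(1−p) = −9p + 11.
Setting these equal: 23p − 11 = −9p + 11 ⇒ 32p = 22 ⇒ p = 11/16, and the value is (23)·(11/16) − 11 = 77/16.
For Column: with q = P(1), equating A's and B's payoffs gives 10q + 2 = −22q + 11 ⇒ q = 9/32.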